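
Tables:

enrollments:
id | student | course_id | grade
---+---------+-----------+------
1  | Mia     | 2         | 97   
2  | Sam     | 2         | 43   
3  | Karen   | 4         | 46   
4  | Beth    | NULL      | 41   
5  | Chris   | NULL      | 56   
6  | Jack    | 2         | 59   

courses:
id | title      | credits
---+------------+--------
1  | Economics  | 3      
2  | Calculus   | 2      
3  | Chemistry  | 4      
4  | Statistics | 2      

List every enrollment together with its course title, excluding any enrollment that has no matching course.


INNER JOIN keeps only enrollments rows whose course_id matches an id in courses. Walk through each enrollment:
  - enrollment 1 (Mia): course_id=2 -> matches Calculus
  - enrollment 2 (Sam): course_id=2 -> matches Calculus
  - enrollment 3 (Karen): course_id=4 -> matches Statistics
  - enrollment 4 (Beth): course_id=NULL, no match -> dropped
  - enrollment 5 (Chris): course_id=NULL, no match -> dropped
  - enrollment 6 (Jack): course_id=2 -> matches Calculus
So 2 of 6 rows are dropped.

SQL:
SELECT a.student, b.title AS course
FROM enrollments a
INNER JOIN courses b ON a.course_id = b.id

Result:
student | course    
--------+-----------
Mia     | Calculus  
Sam     | Calculus  
Karen   | Statistics
Jack    | Calculus  


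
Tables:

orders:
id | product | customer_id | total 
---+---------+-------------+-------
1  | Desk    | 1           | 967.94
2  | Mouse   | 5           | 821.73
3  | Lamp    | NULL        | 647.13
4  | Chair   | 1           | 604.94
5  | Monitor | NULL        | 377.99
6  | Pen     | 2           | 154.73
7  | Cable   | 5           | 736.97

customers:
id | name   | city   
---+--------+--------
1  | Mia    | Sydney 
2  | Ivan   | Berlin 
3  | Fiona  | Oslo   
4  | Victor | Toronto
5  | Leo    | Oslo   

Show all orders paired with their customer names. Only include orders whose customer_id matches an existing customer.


INNER JOIN keeps only orders rows whose customer_id matches an id in customers. Walk through each order:
  - order 1 (Desk): customer_id=1 -> matches Mia
  - order 2 (Mouse): customer_id=5 -> matches Leo
  - order 3 (Lamp): customer_id=NULL, no match -> dropped
  - order 4 (Chair): customer_id=1 -> matches Mia
  - order 5 (Monitor): customer_id=NULL, no match -> dropped
  - order 6 (Pen): customer_id=2 -> matches Ivan
  - order 7 (Cable): customer_id=5 -> matches Leo
So 2 of 7 rows are dropped.

SQL:
SELECT a.product, b.name AS customer
FROM orders a
INNER JOIN customers b ON a.customer_id = b.id

Result:
product | customer
--------+---------
Desk    | Mia     
Mouse   | Leo     
Chair   | Mia     
Pen     | Ivan    
Cable   | Leo     


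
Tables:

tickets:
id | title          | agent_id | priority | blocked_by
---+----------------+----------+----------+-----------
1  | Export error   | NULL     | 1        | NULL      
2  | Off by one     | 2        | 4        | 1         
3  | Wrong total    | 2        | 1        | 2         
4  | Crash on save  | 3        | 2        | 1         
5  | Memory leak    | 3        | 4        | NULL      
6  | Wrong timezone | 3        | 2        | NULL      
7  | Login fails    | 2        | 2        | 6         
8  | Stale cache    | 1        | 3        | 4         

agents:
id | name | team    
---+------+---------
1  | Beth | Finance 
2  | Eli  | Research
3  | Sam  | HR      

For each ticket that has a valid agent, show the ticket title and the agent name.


INNER JOIN keeps only tickets rows whose agent_id matches an id in agents. Walk through each ticket:
  - ticket 1 (Export error): agent_id=NULL, no match -> dropped
  - ticket 2 (Off by one): agent_id=2 -> matches Eli
  - ticket 3 (Wrong total): agent_id=2 -> matches Eli
  - ticket 4 (Crash on save): agent_id=3 -> matches Sam
  - ticket 5 (Memory leak): agent_id=3 -> matches Sam
  - ticket 6 (Wrong timezone): agent_id=3 -> matches Sam
  - ticket 7 (Login fails): agent_id=2 -> matches Eli
  - ticket 8 (Stale cache): agent_id=1 -> matches Beth
So 1 of 8 rows is dropped.

SQL:
SELECT a.title, b.name AS agent
FROM tickets a
INNER JOIN agents b ON a.agent_id = b.id

Result:
title          | agent
---------------+------
Off by one     | Eli  
Wrong total    | Eli  
Crash on save  | Sam  
Memory leak    | Sam  
Wrong timezone | Sam  
Login fails    | Eli  
Stale cache    | Beth 


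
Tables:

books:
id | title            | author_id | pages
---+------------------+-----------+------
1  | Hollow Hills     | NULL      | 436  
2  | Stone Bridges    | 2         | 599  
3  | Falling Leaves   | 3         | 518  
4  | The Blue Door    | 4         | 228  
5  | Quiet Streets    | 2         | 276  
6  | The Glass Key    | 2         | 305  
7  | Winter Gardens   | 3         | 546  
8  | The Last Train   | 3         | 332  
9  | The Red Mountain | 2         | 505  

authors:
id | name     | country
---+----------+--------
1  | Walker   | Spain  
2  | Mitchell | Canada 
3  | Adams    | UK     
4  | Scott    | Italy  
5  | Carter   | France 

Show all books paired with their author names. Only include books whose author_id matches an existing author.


INNER JOIN keeps only books rows whose author_id matches an id in authors. Walk through each book:
  - book 1 (Hollow Hills): author_id=NULL, no match -> dropped
  - book 2 (Stone Bridges): author_id=2 -> matches Mitchell
  - book 3 (Falling Leaves): author_id=3 -> matches Adams
  - book 4 (The Blue Door): author_id=4 -> matches Scott
  - book 5 (Quiet Streets): author_id=2 -> matches Mitchell
  - book 6 (The Glass Key): author_id=2 -> matches Mitchell
  - book 7 (Winter Gardens): author_id=3 -> matches Adams
  - book 8 (The Last Train): author_id=3 -> matches Adams
  - book 9 (The Red Mountain): author_id=2 -> matches Mitchell
So 1 of 9 rows is dropped.

SQL:
SELECT a.title, b.name AS author
FROM books a
INNER JOIN authors b ON a.author_id = b.id

Result:
title            | author  
-----------------+---------
Stone Bridges    | Mitchell
Falling Leaves   | Adams   
The Blue Door    | Scott   
Quiet Streets    | Mitchell
The Glass Key    | Mitchell
Winter Gardens   | Adams   
The Last Train   | Adams   
The Red Mountain | Mitchell


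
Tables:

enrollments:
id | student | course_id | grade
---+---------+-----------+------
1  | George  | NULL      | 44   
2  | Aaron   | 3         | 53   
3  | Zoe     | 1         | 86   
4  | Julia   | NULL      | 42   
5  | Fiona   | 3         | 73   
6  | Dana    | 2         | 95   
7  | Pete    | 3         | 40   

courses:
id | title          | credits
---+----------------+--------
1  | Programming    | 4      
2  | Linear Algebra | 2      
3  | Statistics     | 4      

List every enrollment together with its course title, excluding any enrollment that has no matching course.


INNER JOIN keeps only enrollments rows whose course_id matches an id in courses. Walk through each enrollment:
  - enrollment 1 (George): course_id=NULL, no match -> dropped
  - enrollment 2 (Aaron): course_id=3 -> matches Statistics
  - enrollment 3 (Zoe): course_id=1 -> matches Programming
  - enrollment 4 (Julia): course_id=NULL, no match -> dropped
  - enrollment 5 (Fiona): course_id=3 -> matches Statistics
  - enrollment 6 (Dana): course_id=2 -> matches Linear Algebra
  - enrollment 7 (Pete): course_id=3 -> matches Statistics
So 2 of 7 rows are dropped.

SQL:
SELECT a.student, b.title AS course
FROM enrollments a
INNER JOIN courses b ON a.course_id = b.id

Result:
student | course        
--------+---------------
Aaron   | Statistics    
Zoe     | Programming   
Fiona   | Statistics    
Dana    | Linear Algebra
Pete    | Statistics    


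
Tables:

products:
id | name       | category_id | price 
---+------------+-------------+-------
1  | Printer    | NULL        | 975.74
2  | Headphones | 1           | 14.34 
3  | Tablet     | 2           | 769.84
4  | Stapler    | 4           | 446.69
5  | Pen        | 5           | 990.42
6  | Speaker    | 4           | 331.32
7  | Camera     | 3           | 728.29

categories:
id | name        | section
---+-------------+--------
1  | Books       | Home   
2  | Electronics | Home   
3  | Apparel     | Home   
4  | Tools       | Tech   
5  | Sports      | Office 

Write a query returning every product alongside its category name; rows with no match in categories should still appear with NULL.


LEFT JOIN keeps every row from products (the left table); where category_id has no match in categories, the category columns become NULL. Walk through each product:
  - product 1 (Printer): category_id=NULL, no match -> kept with NULL
  - product 2 (Headphones): category_id=1 -> matches Books
  - product 3 (Tablet): category_id=2 -> matches Electronics
  - product 4 (Stapler): category_id=4 -> matches Tools
  - product 5 (Pen): category_id=5 -> matches Sports
  - product 6 (Speaker): category_id=4 -> matches Tools
  - product 7 (Camera): category_id=3 -> matches Apparel
All 7 rows appear; 1 has NULL category.

SQL:
SELECT a.name, b.name AS category
FROM products a
LEFT JOIN categories b ON a.category_id = b.id

Result:
name       | category   
-----------+------------
Printer    | NULL       
Headphones | Books      
Tablet     | Electronics
Stapler    | Tools      
Pen        | Sports     
Speaker    | Tools      
Camera     | Apparel    


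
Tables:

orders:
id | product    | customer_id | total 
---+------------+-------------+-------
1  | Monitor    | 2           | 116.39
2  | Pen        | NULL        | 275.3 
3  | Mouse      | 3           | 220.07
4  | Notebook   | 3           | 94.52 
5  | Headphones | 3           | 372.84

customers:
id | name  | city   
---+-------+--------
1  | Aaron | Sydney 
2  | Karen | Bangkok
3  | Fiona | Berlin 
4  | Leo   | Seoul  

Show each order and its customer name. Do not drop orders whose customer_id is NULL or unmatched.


LEFT JOIN keeps every row from orders (the left table); where customer_id has no match in customers, the customer columns become NULL. Walk through each order:
  - order 1 (Monitor): customer_id=2 -> matches Karen
  - order 2 (Pen): customer_id=NULL, no match -> kept with NULL
  - order 3 (Mouse): customer_id=3 -> matches Fiona
  - order 4 (Notebook): customer_id=3 -> matches Fiona
  - order 5 (Headphones): customer_id=3 -> matches Fiona
All 5 rows appear; 1 has NULL customer.

SQL:
SELECT a.product, b.name AS customer
FROM orders a
LEFT JOIN customers b ON a.customer_id = b.id

Result:
product    | customer
-----------+---------
Monitor    | Karen   
Pen        | NULL    
Mouse      | Fiona   
Notebook   | Fiona   
Headphones | Fiona   


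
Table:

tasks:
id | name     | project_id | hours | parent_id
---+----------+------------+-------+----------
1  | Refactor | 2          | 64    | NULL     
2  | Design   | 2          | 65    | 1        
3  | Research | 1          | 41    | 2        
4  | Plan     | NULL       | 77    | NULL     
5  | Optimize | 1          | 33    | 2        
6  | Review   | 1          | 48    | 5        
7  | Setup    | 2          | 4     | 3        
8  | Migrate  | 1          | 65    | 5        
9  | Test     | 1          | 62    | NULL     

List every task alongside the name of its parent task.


This is a self-join: tasks is joined to a second copy of itself, matching each row's parent_id to another row's id. Use LEFT JOIN so rows with parent_id=NULL are kept.
  - task 1 (Refactor): parent_id=NULL -> NULL
  - task 2 (Design): parent_id=1 -> Refactor
  - task 3 (Research): parent_id=2 -> Design
  - task 4 (Plan): parent_id=NULL -> NULL
  - task 5 (Optimize): parent_id=2 -> Design
  - task 6 (Review): parent_id=5 -> Optimize
  - task 7 (Setup): parent_id=3 -> Research
  - task 8 (Migrate): parent_id=5 -> Optimize
  - task 9 (Test): parent_id=NULL -> NULL

SQL:
SELECT a.name AS item, b.name AS parent
FROM tasks a
LEFT JOIN tasks b ON a.parent_id = b.id

Result:
item     | parent  
---------+---------
Refactor | NULL    
Design   | Refactor
Research | Design  
Plan     | NULL    
Optimize | Design  
Review   | Optimize
Setup    | Research
Migrate  | Optimize
Test     | NULL    


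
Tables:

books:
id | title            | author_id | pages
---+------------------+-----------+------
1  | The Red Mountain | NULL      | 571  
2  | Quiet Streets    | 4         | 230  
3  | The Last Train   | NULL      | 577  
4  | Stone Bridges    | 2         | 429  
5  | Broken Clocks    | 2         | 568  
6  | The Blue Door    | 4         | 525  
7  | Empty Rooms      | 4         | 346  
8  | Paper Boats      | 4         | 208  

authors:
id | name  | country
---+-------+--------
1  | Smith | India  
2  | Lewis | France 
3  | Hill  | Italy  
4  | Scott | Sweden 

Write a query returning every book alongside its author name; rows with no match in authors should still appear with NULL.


LEFT JOIN keeps every row from books (the left table); where author_id has no match in authors, the author columns become NULL. Walk through each book:
  - book 1 (The Red Mountain): author_id=NULL, no match -> kept with NULL
  - book 2 (Quiet Streets): author_id=4 -> matches Scott
  - book 3 (The Last Train): author_id=NULL, no match -> kept with NULL
  - book 4 (Stone Bridges): author_id=2 -> matches Lewis
  - book 5 (Broken Clocks): author_id=2 -> matches Lewis
  - book 6 (The Blue Door): author_id=4 -> matches Scott
  - book 7 (Empty Rooms): author_id=4 -> matches Scott
  - book 8 (Paper Boats): author_id=4 -> matches Scott
All 8 rows appear; 2 have NULL author.

SQL:
SELECT a.title, b.name AS author
FROM books a
LEFT JOIN authors b ON a.author_id = b.id

Result:
title            | author
-----------------+-------
The Red Mountain | NULL  
Quiet Streets    | Scott 
The Last Train   | NULL  
Stone Bridges    | Lewis 
Broken Clocks    | Lewis 
The Blue Door    | Scott 
Empty Rooms      | Scott 
Paper Boats      | Scott 


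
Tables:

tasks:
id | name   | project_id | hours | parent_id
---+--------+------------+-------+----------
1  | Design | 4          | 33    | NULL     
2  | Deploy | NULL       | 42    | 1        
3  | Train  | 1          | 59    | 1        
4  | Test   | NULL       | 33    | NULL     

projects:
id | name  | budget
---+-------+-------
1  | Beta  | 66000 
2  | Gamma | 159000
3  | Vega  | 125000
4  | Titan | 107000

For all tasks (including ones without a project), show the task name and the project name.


LEFT JOIN keeps every row from tasks (the left table); where project_id has no match in projects, the project columns become NULL. Walk through each task:
  - task 1 (Design): project_id=4 -> matches Titan
  - task 2 (Deploy): project_id=NULL, no match -> kept with NULL
  - task 3 (Train): project_id=1 -> matches Beta
  - task 4 (Test): project_id=NULL, no match -> kept with NULL
All 4 rows appear; 2 have NULL project.

SQL:
SELECT a.name, b.name AS project
FROM tasks a
LEFT JOIN projects b ON a.project_id = b.id

Result:
name   | project
-------+--------
Design | Titan  
Deploy | NULL   
Train  | Beta   
Test   | NULL   


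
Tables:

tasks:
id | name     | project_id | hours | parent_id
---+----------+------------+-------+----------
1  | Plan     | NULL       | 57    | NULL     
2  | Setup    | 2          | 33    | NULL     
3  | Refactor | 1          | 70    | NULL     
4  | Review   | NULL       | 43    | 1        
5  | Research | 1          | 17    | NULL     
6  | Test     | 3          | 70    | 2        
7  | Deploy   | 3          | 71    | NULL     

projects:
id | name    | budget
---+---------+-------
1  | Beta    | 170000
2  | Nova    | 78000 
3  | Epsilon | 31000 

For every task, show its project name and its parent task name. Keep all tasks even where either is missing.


Two LEFT JOINs from the same base table tasks: one to projects via project_id, one to tasks itself via parent_id. Both are LEFT so every task is preserved.
Match against projects:
  - task 1 (Plan): project_id=NULL, no match -> kept with NULL
  - task 2 (Setup): project_id=2 -> matches Nova
  - task 3 (Refactor): project_id=1 -> matches Beta
  - task 4 (Review): project_id=NULL, no match -> kept with NULL
  - task 5 (Research): project_id=1 -> matches Beta
  - task 6 (Test): project_id=3 -> matches Epsilon
  - task 7 (Deploy): project_id=3 -> matches Epsilon
Match against tasks (self):
  - task 1 (Plan): parent_id=NULL -> NULL
  - task 2 (Setup): parent_id=NULL -> NULL
  - task 3 (Refactor): parent_id=NULL -> NULL
  - task 4 (Review): parent_id=1 -> Plan
  - task 5 (Research): parent_id=NULL -> NULL
  - task 6 (Test): parent_id=2 -> Setup
  - task 7 (Deploy): parent_id=NULL -> NULL

SQL:
SELECT a.name, b.name AS project, c.name AS parent
FROM tasks a
LEFT JOIN projects b ON a.project_id = b.id
LEFT JOIN tasks c ON a.parent_id = c.id

Result:
name     | project | parent
---------+---------+-------
Plan     | NULL    | NULL  
Setup    | Nova    | NULL  
Refactor | Beta    | NULL  
Review   | NULL    | Plan  
Research | Beta    | NULL  
Test     | Epsilon | Setup 
Deploy   | Epsilon | NULL  


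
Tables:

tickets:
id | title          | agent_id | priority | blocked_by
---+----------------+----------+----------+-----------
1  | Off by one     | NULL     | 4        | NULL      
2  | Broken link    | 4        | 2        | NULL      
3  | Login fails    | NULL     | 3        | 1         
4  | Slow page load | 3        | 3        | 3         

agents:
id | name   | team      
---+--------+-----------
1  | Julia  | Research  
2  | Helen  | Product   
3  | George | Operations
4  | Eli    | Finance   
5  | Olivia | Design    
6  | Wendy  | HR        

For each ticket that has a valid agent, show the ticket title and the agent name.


INNER JOIN keeps only tickets rows whose agent_id matches an id in agents. Walk through each ticket:
  - ticket 1 (Off by one): agent_id=NULL, no match -> dropped
  - ticket 2 (Broken link): agent_id=4 -> matches Eli
  - ticket 3 (Login fails): agent_id=NULL, no match -> dropped
  - ticket 4 (Slow page load): agent_id=3 -> matches George
So 2 of 4 rows are dropped.

SQL:
SELECT a.title, b.name AS agent
FROM tickets a
INNER JOIN agents b ON a.agent_id = b.id

Result:
title          | agent 
---------------+-------
Broken link    | Eli   
Slow page load | George


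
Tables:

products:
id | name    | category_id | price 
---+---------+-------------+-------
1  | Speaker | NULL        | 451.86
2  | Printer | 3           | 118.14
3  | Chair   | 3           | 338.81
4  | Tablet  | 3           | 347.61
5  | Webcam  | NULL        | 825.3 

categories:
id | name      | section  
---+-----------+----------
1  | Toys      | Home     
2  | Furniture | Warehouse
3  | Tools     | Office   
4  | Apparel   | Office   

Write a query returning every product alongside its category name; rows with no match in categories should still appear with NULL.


LEFT JOIN keeps every row from products (the left table); where category_id has no match in categories, the category columns become NULL. Walk through each product:
  - product 1 (Speaker): category_id=NULL, no match -> kept with NULL
  - product 2 (Printer): category_id=3 -> matches Tools
  - product 3 (Chair): category_id=3 -> matches Tools
  - product 4 (Tablet): category_id=3 -> matches Tools
  - product 5 (Webcam): category_id=NULL, no match -> kept with NULL
All 5 rows appear; 2 have NULL category.

SQL:
SELECT a.name, b.name AS category
FROM products a
LEFT JOIN categories b ON a.category_id = b.id

Result:
name    | category
--------+---------
Speaker | NULL    
Printer | Tools   
Chair   | Tools   
Tablet  | Tools   
Webcam  | NULL    


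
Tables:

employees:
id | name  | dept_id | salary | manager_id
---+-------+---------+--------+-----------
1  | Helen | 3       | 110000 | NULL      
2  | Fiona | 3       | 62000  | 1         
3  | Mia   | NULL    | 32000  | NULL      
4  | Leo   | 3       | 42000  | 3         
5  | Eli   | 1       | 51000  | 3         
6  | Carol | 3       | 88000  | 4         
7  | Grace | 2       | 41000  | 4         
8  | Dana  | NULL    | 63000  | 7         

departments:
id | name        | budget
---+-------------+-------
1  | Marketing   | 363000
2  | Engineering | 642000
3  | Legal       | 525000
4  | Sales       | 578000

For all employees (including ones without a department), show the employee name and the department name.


LEFT JOIN keeps every row from employees (the left table); where dept_id has no match in departments, the department columns become NULL. Walk through each employee:
  - employee 1 (Helen): dept_id=3 -> matches Legal
  - employee 2 (Fiona): dept_id=3 -> matches Legal
  - employee 3 (Mia): dept_id=NULL, no match -> kept with NULL
  - employee 4 (Leo): dept_id=3 -> matches Legal
  - employee 5 (Eli): dept_id=1 -> matches Marketing
  - employee 6 (Carol): dept_id=3 -> matches Legal
  - employee 7 (Grace): dept_id=2 -> matches Engineering
  - employee 8 (Dana): dept_id=NULL, no match -> kept with NULL
All 8 rows appear; 2 have NULL department.

SQL:
SELECT a.name, b.name AS department
FROM employees a
LEFT JOIN departments b ON a.dept_id = b.id

Result:
name  | department 
------+------------
Helen | Legal      
Fiona | Legal      
Mia   | NULL       
Leo   | Legal      
Eli   | Marketing  
Carol | Legal      
Grace | Engineering
Dana  | NULL       


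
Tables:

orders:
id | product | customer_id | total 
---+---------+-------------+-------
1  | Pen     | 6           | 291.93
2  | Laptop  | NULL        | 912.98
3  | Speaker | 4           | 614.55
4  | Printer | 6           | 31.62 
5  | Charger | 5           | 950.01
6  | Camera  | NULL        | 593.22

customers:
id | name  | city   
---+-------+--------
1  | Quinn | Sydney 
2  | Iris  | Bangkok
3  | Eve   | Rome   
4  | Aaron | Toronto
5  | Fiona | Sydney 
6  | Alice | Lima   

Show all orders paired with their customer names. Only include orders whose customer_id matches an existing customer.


INNER JOIN keeps only orders rows whose customer_id matches an id in customers. Walk through each order:
  - order 1 (Pen): customer_id=6 -> matches Alice
  - order 2 (Laptop): customer_id=NULL, no match -> dropped
  - order 3 (Speaker): customer_id=4 -> matches Aaron
  - order 4 (Printer): customer_id=6 -> matches Alice
  - order 5 (Charger): customer_id=5 -> matches Fiona
  - order 6 (Camera): customer_id=NULL, no match -> dropped
So 2 of 6 rows are dropped.

SQL:
SELECT a.product, b.name AS customer
FROM orders a
INNER JOIN customers b ON a.customer_id = b.id

Result:
product | customer
--------+---------
Pen     | Alice   
Speaker | Aaron   
Printer | Alice   
Charger | Fiona   


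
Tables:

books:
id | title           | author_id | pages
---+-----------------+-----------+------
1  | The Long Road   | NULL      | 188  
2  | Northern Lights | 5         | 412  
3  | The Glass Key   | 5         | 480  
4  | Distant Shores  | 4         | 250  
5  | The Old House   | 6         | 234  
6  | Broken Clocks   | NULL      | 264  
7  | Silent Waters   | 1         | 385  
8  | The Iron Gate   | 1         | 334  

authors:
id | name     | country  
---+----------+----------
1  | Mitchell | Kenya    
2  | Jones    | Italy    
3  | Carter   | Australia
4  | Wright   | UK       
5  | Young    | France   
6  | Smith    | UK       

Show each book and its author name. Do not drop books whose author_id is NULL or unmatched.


LEFT JOIN keeps every row from books (the left table); where author_id has no match in authors, the author columns become NULL. Walk through each book:
  - book 1 (The Long Road): author_id=NULL, no match -> kept with NULL
  - book 2 (Northern Lights): author_id=5 -> matches Young
  - book 3 (The Glass Key): author_id=5 -> matches Young
  - book 4 (Distant Shores): author_id=4 -> matches Wright
  - book 5 (The Old House): author_id=6 -> matches Smith
  - book 6 (Broken Clocks): author_id=NULL, no match -> kept with NULL
  - book 7 (Silent Waters): author_id=1 -> matches Mitchell
  - book 8 (The Iron Gate): author_id=1 -> matches Mitchell
All 8 rows appear; 2 have NULL author.

SQL:
SELECT a.title, b.name AS author
FROM books a
LEFT JOIN authors b ON a.author_id = b.id

Result:
title           | author  
----------------+---------
The Long Road   | NULL    
Northern Lights | Young   
The Glass Key   | Young   
Distant Shores  | Wright  
The Old House   | Smith   
Broken Clocks   | NULL    
Silent Waters   | Mitchell
The Iron Gate   | Mitchell


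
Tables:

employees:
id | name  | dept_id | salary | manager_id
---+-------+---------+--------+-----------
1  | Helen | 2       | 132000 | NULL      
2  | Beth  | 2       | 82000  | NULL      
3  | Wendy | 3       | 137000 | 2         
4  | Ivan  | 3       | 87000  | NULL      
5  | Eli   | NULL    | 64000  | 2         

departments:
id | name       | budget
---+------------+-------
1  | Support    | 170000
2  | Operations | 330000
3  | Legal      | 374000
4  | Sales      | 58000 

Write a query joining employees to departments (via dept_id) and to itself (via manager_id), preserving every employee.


Two LEFT JOINs from the same base table employees: one to departments via dept_id, one to employees itself via manager_id. Both are LEFT so every employee is preserved.
Match against departments:
  - employee 1 (Helen): dept_id=2 -> matches Operations
  - employee 2 (Beth): dept_id=2 -> matches Operations
  - employee 3 (Wendy): dept_id=3 -> matches Legal
  - employee 4 (Ivan): dept_id=3 -> matches Legal
  - employee 5 (Eli): dept_id=NULL, no match -> kept with NULL
Match against employees (self):
  - employee 1 (Helen): manager_id=NULL -> NULL
  - employee 2 (Beth): manager_id=NULL -> NULL
  - employee 3 (Wendy): manager_id=2 -> Beth
  - employee 4 (Ivan): manager_id=NULL -> NULL
  - employee 5 (Eli): manager_id=2 -> Beth

SQL:
SELECT a.name, b.name AS department, c.name AS manager
FROM employees a
LEFT JOIN departments b ON a.dept_id = b.id
LEFT JOIN employees c ON a.manager_id = c.id

Result:
name  | department | manager
------+------------+--------
Helen | Operations | NULL   
Beth  | Operations | NULL   
Wendy | Legal      | Beth   
Ivan  | Legal      | NULL   
Eli   | NULL       | Beth   


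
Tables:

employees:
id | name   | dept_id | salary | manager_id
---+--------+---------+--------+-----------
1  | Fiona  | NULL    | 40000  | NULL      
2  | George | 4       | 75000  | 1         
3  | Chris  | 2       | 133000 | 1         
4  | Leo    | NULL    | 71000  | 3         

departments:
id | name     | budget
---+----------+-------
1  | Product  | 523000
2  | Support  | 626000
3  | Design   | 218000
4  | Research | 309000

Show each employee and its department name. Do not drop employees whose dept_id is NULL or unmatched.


LEFT JOIN keeps every row from employees (the left table); where dept_id has no match in departments, the department columns become NULL. Walk through each employee:
  - employee 1 (Fiona): dept_id=NULL, no match -> kept with NULL
  - employee 2 (George): dept_id=4 -> matches Research
  - employee 3 (Chris): dept_id=2 -> matches Support
  - employee 4 (Leo): dept_id=NULL, no match -> kept with NULL
All 4 rows appear; 2 have NULL department.

SQL:
SELECT a.name, b.name AS department
FROM employees a
LEFT JOIN departments b ON a.dept_id = b.id

Result:
name   | department
-------+-----------
Fiona  | NULL      
George | Research  
Chris  | Support   
Leo    | NULL      


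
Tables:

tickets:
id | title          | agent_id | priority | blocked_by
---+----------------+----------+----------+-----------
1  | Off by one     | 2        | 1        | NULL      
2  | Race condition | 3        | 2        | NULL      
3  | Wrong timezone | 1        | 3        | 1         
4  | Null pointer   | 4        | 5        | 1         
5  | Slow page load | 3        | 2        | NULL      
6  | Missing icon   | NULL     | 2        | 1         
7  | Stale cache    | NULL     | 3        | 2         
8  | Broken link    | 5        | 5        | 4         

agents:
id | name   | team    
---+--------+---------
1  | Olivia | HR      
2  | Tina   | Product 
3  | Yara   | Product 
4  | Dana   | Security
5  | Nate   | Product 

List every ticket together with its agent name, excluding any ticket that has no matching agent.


INNER JOIN keeps only tickets rows whose agent_id matches an id in agents. Walk through each ticket:
  - ticket 1 (Off by one): agent_id=2 -> matches Tina
  - ticket 2 (Race condition): agent_id=3 -> matches Yara
  - ticket 3 (Wrong timezone): agent_id=1 -> matches Olivia
  - ticket 4 (Null pointer): agent_id=4 -> matches Dana
  - ticket 5 (Slow page load): agent_id=3 -> matches Yara
  - ticket 6 (Missing icon): agent_id=NULL, no match -> dropped
  - ticket 7 (Stale cache): agent_id=NULL, no match -> dropped
  - ticket 8 (Broken link): agent_id=5 -> matches Nate
So 2 of 8 rows are dropped.

SQL:
SELECT a.title, b.name AS agent
FROM tickets a
INNER JOIN agents b ON a.agent_id = b.id

Result:
title          | agent 
---------------+-------
Off by one     | Tina  
Race condition | Yara  
Wrong timezone | Olivia
Null pointer   | Dana  
Slow page load | Yara  
Broken link    | Nate  


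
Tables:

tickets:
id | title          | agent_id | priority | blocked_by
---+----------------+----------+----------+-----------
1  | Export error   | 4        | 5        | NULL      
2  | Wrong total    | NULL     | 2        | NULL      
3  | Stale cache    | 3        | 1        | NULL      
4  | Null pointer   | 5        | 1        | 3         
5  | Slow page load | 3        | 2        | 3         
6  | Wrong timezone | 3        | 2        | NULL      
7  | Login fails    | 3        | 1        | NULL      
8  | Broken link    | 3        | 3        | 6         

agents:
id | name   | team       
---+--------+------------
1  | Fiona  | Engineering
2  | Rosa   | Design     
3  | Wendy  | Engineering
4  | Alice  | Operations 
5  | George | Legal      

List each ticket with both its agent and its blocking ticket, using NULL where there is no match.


Two LEFT JOINs from the same base table tickets: one to agents via agent_id, one to tickets itself via blocked_by. Both are LEFT so every ticket is preserved.
Match against agents:
  - ticket 1 (Export error): agent_id=4 -> matches Alice
  - ticket 2 (Wrong total): agent_id=NULL, no match -> kept with NULL
  - ticket 3 (Stale cache): agent_id=3 -> matches Wendy
  - ticket 4 (Null pointer): agent_id=5 -> matches George
  - ticket 5 (Slow page load): agent_id=3 -> matches Wendy
  - ticket 6 (Wrong timezone): agent_id=3 -> matches Wendy
  - ticket 7 (Login fails): agent_id=3 -> matches Wendy
  - ticket 8 (Broken link): agent_id=3 -> matches Wendy
Match against tickets (self):
  - ticket 1 (Export error): blocked_by=NULL -> NULL
  - ticket 2 (Wrong total): blocked_by=NULL -> NULL
  - ticket 3 (Stale cache): blocked_by=NULL -> NULL
  - ticket 4 (Null pointer): blocked_by=3 -> Stale cache
  - ticket 5 (Slow page load): blocked_by=3 -> Stale cache
  - ticket 6 (Wrong timezone): blocked_by=NULL -> NULL
  - ticket 7 (Login fails): blocked_by=NULL -> NULL
  - ticket 8 (Broken link): blocked_by=6 -> Wrong timezone

SQL:
SELECT a.title, b.name AS agent, c.title AS blocked_by
FROM tickets a
LEFT JOIN agents b ON a.agent_id = b.id
LEFT JOIN tickets c ON a.blocked_by = c.id

Result:
title          | agent  | blocked_by    
---------------+--------+---------------
Export error   | Alice  | NULL          
Wrong total    | NULL   | NULL          
Stale cache    | Wendy  | NULL          
Null pointer   | George | Stale cache   
Slow page load | Wendy  | Stale cache   
Wrong timezone | Wendy  | NULL          
Login fails    | Wendy  | NULL          
Broken link    | Wendy  | Wrong timezone


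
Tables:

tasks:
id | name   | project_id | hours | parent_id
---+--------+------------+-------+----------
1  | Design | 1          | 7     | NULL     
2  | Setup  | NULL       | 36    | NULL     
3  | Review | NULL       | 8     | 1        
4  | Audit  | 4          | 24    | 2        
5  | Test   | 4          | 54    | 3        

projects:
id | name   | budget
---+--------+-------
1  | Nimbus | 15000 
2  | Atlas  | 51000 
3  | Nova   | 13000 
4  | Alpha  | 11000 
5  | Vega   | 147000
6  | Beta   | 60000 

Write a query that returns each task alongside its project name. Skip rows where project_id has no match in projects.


INNER JOIN keeps only tasks rows whose project_id matches an id in projects. Walk through each task:
  - task 1 (Design): project_id=1 -> matches Nimbus
  - task 2 (Setup): project_id=NULL, no match -> dropped
  - task 3 (Review): project_id=NULL, no match -> dropped
  - task 4 (Audit): project_id=4 -> matches Alpha
  - task 5 (Test): project_id=4 -> matches Alpha
So 2 of 5 rows are dropped.

SQL:
SELECT a.name, b.name AS project
FROM tasks a
INNER JOIN projects b ON a.project_id = b.id

Result:
name   | project
-------+--------
Design | Nimbus 
Audit  | Alpha  
Test   | Alpha  


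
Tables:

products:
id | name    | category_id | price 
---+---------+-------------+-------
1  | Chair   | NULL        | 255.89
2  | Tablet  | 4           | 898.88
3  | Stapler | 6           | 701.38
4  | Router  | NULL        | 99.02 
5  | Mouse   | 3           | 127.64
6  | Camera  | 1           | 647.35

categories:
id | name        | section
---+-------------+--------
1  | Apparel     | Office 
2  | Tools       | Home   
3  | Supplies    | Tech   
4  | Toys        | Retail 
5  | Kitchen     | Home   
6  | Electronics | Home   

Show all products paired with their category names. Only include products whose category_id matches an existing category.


INNER JOIN keeps only products rows whose category_id matches an id in categories. Walk through each product:
  - product 1 (Chair): category_id=NULL, no match -> dropped
  - product 2 (Tablet): category_id=4 -> matches Toys
  - product 3 (Stapler): category_id=6 -> matches Electronics
  - product 4 (Router): category_id=NULL, no match -> dropped
  - product 5 (Mouse): category_id=3 -> matches Supplies
  - product 6 (Camera): category_id=1 -> matches Apparel
So 2 of 6 rows are dropped.

SQL:
SELECT a.name, b.name AS category
FROM products a
INNER JOIN categories b ON a.category_id = b.id

Result:
name    | category   
--------+------------
Tablet  | Toys       
Stapler | Electronics
Mouse   | Supplies   
Camera  | Apparel    


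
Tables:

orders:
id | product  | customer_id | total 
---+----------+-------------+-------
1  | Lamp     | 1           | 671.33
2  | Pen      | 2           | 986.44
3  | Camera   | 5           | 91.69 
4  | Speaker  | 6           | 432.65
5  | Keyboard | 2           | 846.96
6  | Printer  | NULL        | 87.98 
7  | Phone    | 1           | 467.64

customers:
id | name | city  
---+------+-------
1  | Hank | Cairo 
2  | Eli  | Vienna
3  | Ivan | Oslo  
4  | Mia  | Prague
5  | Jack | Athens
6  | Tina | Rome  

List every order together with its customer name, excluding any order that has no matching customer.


INNER JOIN keeps only orders rows whose customer_id matches an id in customers. Walk through each order:
  - order 1 (Lamp): customer_id=1 -> matches Hank
  - order 2 (Pen): customer_id=2 -> matches Eli
  - order 3 (Camera): customer_id=5 -> matches Jack
  - order 4 (Speaker): customer_id=6 -> matches Tina
  - order 5 (Keyboard): customer_id=2 -> matches Eli
  - order 6 (Printer): customer_id=NULL, no match -> dropped
  - order 7 (Phone): customer_id=1 -> matches Hank
So 1 of 7 rows is dropped.

SQL:
SELECT a.product, b.name AS customer
FROM orders a
INNER JOIN customers b ON a.customer_id = b.id

Result:
product  | customer
---------+---------
Lamp     | Hank    
Pen      | Eli     
Camera   | Jack    
Speaker  | Tina    
Keyboard | Eli     
Phone    | Hank    


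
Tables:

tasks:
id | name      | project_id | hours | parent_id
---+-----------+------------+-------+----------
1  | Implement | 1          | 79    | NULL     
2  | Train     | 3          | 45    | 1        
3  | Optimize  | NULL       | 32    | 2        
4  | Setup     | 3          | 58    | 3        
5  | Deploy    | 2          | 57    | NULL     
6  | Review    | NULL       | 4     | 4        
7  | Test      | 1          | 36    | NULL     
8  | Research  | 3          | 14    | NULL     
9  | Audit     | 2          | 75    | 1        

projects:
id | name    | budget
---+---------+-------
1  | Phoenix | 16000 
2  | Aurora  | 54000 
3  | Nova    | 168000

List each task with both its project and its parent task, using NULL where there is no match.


Two LEFT JOINs from the same base table tasks: one to projects via project_id, one to tasks itself via parent_id. Both are LEFT so every task is preserved.
Match against projects:
  - task 1 (Implement): project_id=1 -> matches Phoenix
  - task 2 (Train): project_id=3 -> matches Nova
  - task 3 (Optimize): project_id=NULL, no match -> kept with NULL
  - task 4 (Setup): project_id=3 -> matches Nova
  - task 5 (Deploy): project_id=2 -> matches Aurora
  - task 6 (Review): project_id=NULL, no match -> kept with NULL
  - task 7 (Test): project_id=1 -> matches Phoenix
  - task 8 (Research): project_id=3 -> matches Nova
  - task 9 (Audit): project_id=2 -> matches Aurora
Match against tasks (self):
  - task 1 (Implement): parent_id=NULL -> NULL
  - task 2 (Train): parent_id=1 -> Implement
  - task 3 (Optimize): parent_id=2 -> Train
  - task 4 (Setup): parent_id=3 -> Optimize
  - task 5 (Deploy): parent_id=NULL -> NULL
  - task 6 (Review): parent_id=4 -> Setup
  - task 7 (Test): parent_id=NULL -> NULL
  - task 8 (Research): parent_id=NULL -> NULL
  - task 9 (Audit): parent_id=1 -> Implement

SQL:
SELECT a.name, b.name AS project, c.name AS parent
FROM tasks a
LEFT JOIN projects b ON a.project_id = b.id
LEFT JOIN tasks c ON a.parent_id = c.id

Result:
name      | project | parent   
----------+---------+----------
Implement | Phoenix | NULL     
Train     | Nova    | Implement
Optimize  | NULL    | Train    
Setup     | Nova    | Optimize 
Deploy    | Aurora  | NULL     
Review    | NULL    | Setup    
Test      | Phoenix | NULL     
Research  | Nova    | NULL     
Audit     | Aurora  | Implement


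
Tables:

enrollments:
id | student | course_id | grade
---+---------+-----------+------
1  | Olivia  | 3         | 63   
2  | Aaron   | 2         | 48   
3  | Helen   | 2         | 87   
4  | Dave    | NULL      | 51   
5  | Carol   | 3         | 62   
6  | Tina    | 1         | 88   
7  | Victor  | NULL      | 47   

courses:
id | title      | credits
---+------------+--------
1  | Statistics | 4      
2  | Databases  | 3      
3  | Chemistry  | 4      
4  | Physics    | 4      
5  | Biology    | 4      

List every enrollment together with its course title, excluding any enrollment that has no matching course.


INNER JOIN keeps only enrollments rows whose course_id matches an id in courses. Walk through each enrollment:
  - enrollment 1 (Olivia): course_id=3 -> matches Chemistry
  - enrollment 2 (Aaron): course_id=2 -> matches Databases
  - enrollment 3 (Helen): course_id=2 -> matches Databases
  - enrollment 4 (Dave): course_id=NULL, no match -> dropped
  - enrollment 5 (Carol): course_id=3 -> matches Chemistry
  - enrollment 6 (Tina): course_id=1 -> matches Statistics
  - enrollment 7 (Victor): course_id=NULL, no match -> dropped
So 2 of 7 rows are dropped.

SQL:
SELECT a.student, b.title AS course
FROM enrollments a
INNER JOIN courses b ON a.course_id = b.id

Result:
student | course    
--------+-----------
Olivia  | Chemistry 
Aaron   | Databases 
Helen   | Databases 
Carol   | Chemistry 
Tina    | Statistics


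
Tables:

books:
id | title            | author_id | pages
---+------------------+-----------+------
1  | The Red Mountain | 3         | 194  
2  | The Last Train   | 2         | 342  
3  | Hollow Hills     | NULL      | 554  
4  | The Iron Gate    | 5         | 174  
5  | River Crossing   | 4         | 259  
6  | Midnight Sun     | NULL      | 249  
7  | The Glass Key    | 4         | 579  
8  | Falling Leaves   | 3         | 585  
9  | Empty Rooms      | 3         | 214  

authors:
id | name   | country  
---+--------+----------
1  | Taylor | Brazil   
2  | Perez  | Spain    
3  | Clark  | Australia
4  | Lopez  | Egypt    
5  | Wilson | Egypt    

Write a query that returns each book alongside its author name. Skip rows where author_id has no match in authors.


INNER JOIN keeps only books rows whose author_id matches an id in authors. Walk through each book:
  - book 1 (The Red Mountain): author_id=3 -> matches Clark
  - book 2 (The Last Train): author_id=2 -> matches Perez
  - book 3 (Hollow Hills): author_id=NULL, no match -> dropped
  - book 4 (The Iron Gate): author_id=5 -> matches Wilson
  - book 5 (River Crossing): author_id=4 -> matches Lopez
  - book 6 (Midnight Sun): author_id=NULL, no match -> dropped
  - book 7 (The Glass Key): author_id=4 -> matches Lopez
  - book 8 (Falling Leaves): author_id=3 -> matches Clark
  - book 9 (Empty Rooms): author_id=3 -> matches Clark
So 2 of 9 rows are dropped.

SQL:
SELECT a.title, b.name AS author
FROM books a
INNER JOIN authors b ON a.author_id = b.id

Result:
title            | author
-----------------+-------
The Red Mountain | Clark 
The Last Train   | Perez 
The Iron Gate    | Wilson
River Crossing   | Lopez 
The Glass Key    | Lopez 
Falling Leaves   | Clark 
Empty Rooms      | Clark 
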